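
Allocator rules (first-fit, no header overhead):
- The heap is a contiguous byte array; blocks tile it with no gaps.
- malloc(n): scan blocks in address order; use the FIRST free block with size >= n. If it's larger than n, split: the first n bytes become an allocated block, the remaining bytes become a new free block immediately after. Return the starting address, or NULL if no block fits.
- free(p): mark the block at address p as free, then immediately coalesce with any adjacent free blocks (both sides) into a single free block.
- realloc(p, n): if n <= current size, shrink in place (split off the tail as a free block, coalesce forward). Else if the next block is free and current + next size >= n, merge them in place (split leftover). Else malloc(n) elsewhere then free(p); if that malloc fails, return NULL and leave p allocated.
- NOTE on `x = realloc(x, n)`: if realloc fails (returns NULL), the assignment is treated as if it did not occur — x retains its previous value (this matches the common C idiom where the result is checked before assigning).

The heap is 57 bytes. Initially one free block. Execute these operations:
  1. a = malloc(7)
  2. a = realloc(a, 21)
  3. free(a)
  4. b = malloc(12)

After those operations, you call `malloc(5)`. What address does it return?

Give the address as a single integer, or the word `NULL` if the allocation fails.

Op 1: a = malloc(7) -> a = 0; heap: [0-6 ALLOC][7-56 FREE]
Op 2: a = realloc(a, 21) -> a = 0; heap: [0-20 ALLOC][21-56 FREE]
Op 3: free(a) -> (freed a); heap: [0-56 FREE]
Op 4: b = malloc(12) -> b = 0; heap: [0-11 ALLOC][12-56 FREE]
malloc(5): first-fit scan over [0-11 ALLOC][12-56 FREE] -> 12

Answer: 12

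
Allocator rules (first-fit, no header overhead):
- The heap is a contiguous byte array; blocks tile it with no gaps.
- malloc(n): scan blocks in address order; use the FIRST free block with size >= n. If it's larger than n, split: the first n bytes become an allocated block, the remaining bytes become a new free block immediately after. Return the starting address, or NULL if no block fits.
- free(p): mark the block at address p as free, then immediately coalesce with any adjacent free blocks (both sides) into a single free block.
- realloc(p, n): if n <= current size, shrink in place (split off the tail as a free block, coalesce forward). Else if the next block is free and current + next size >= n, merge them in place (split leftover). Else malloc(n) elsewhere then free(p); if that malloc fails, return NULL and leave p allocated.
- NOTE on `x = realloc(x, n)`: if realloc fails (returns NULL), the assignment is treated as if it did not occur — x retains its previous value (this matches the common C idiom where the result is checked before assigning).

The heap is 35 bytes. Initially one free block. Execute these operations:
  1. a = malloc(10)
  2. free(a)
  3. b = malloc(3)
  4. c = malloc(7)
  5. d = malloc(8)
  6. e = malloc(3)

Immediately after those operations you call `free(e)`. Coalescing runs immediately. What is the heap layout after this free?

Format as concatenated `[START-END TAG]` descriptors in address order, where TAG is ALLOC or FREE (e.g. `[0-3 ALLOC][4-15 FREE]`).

Op 1: a = malloc(10) -> a = 0; heap: [0-9 ALLOC][10-34 FREE]
Op 2: free(a) -> (freed a); heap: [0-34 FREE]
Op 3: b = malloc(3) -> b = 0; heap: [0-2 ALLOC][3-34 FREE]
Op 4: c = malloc(7) -> c = 3; heap: [0-2 ALLOC][3-9 ALLOC][10-34 FREE]
Op 5: d = malloc(8) -> d = 10; heap: [0-2 ALLOC][3-9 ALLOC][10-17 ALLOC][18-34 FREE]
Op 6: e = malloc(3) -> e = 18; heap: [0-2 ALLOC][3-9 ALLOC][10-17 ALLOC][18-20 ALLOC][21-34 FREE]
free(e): e = 18 -> block [18-20 ALLOC]; mark free, coalesce with adjacent free neighbors -> [0-2 ALLOC][3-9 ALLOC][10-17 ALLOC][18-34 FREE]

Answer: [0-2 ALLOC][3-9 ALLOC][10-17 ALLOC][18-34 FREE]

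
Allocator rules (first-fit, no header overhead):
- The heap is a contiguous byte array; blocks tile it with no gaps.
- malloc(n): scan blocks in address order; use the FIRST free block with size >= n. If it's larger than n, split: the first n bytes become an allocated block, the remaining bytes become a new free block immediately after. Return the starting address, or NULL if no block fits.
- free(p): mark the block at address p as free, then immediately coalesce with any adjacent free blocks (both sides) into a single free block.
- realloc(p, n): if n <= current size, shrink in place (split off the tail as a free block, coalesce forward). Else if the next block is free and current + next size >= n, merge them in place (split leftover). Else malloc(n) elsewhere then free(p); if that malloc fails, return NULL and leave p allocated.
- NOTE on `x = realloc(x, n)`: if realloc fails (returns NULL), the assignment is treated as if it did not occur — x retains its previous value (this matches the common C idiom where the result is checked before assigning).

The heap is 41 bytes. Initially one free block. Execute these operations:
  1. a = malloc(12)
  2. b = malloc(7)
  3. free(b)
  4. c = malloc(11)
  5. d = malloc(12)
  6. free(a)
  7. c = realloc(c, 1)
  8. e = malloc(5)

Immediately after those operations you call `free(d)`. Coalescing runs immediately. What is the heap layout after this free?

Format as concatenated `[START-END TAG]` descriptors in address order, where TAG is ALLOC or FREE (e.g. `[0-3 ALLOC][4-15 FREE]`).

Answer: [0-4 ALLOC][5-11 FREE][12-12 ALLOC][13-40 FREE]

Derivation:
Op 1: a = malloc(12) -> a = 0; heap: [0-11 ALLOC][12-40 FREE]
Op 2: b = malloc(7) -> b = 12; heap: [0-11 ALLOC][12-18 ALLOC][19-40 FREE]
Op 3: free(b) -> (freed b); heap: [0-11 ALLOC][12-40 FREE]
Op 4: c = malloc(11) -> c = 12; heap: [0-11 ALLOC][12-22 ALLOC][23-40 FREE]
Op 5: d = malloc(12) -> d = 23; heap: [0-11 ALLOC][12-22 ALLOC][23-34 ALLOC][35-40 FREE]
Op 6: free(a) -> (freed a); heap: [0-11 FREE][12-22 ALLOC][23-34 ALLOC][35-40 FREE]
Op 7: c = realloc(c, 1) -> c = 12; heap: [0-11 FREE][12-12 ALLOC][13-22 FREE][23-34 ALLOC][35-40 FREE]
Op 8: e = malloc(5) -> e = 0; heap: [0-4 ALLOC][5-11 FREE][12-12 ALLOC][13-22 FREE][23-34 ALLOC][35-40 FREE]
free(d): d = 23 -> block [23-34 ALLOC]; mark free, coalesce with adjacent free neighbors -> [0-4 ALLOC][5-11 FREE][12-12 ALLOC][13-40 FREE]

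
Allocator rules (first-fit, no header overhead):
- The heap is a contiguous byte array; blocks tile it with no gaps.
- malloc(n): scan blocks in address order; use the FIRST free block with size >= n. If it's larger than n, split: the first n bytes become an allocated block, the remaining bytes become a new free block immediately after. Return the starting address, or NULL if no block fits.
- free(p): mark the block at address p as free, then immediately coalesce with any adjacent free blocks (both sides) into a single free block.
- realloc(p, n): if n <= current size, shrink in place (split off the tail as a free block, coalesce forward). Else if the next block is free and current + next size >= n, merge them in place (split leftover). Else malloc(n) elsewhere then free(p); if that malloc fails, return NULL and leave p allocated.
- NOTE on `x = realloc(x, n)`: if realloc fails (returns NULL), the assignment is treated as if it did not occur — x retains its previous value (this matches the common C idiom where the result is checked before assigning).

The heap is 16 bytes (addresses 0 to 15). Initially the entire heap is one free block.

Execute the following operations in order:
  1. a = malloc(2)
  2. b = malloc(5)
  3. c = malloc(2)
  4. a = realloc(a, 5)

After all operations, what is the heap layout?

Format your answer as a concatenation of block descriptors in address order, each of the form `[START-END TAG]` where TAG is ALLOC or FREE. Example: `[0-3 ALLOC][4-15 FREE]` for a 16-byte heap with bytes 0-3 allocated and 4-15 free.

Answer: [0-1 FREE][2-6 ALLOC][7-8 ALLOC][9-13 ALLOC][14-15 FREE]

Derivation:
Op 1: a = malloc(2) -> a = 0; heap: [0-1 ALLOC][2-15 FREE]
Op 2: b = malloc(5) -> b = 2; heap: [0-1 ALLOC][2-6 ALLOC][7-15 FREE]
Op 3: c = malloc(2) -> c = 7; heap: [0-1 ALLOC][2-6 ALLOC][7-8 ALLOC][9-15 FREE]
Op 4: a = realloc(a, 5) -> a = 9; heap: [0-1 FREE][2-6 ALLOC][7-8 ALLOC][9-13 ALLOC][14-15 FREE]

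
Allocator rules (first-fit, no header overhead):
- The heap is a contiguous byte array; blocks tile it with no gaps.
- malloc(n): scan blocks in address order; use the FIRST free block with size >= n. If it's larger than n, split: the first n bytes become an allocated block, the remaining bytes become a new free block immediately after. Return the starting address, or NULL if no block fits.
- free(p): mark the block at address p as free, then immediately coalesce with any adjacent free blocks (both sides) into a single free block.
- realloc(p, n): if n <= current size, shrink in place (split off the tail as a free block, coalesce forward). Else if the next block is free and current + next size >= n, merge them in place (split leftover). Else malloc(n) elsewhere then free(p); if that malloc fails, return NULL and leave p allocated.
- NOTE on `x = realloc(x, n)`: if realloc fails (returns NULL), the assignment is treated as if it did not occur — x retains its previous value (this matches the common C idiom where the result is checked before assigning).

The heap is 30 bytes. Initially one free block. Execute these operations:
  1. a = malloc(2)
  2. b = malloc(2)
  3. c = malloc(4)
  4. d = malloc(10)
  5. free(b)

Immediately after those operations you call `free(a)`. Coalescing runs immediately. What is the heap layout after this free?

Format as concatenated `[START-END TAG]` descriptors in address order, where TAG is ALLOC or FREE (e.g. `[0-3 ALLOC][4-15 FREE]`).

Op 1: a = malloc(2) -> a = 0; heap: [0-1 ALLOC][2-29 FREE]
Op 2: b = malloc(2) -> b = 2; heap: [0-1 ALLOC][2-3 ALLOC][4-29 FREE]
Op 3: c = malloc(4) -> c = 4; heap: [0-1 ALLOC][2-3 ALLOC][4-7 ALLOC][8-29 FREE]
Op 4: d = malloc(10) -> d = 8; heap: [0-1 ALLOC][2-3 ALLOC][4-7 ALLOC][8-17 ALLOC][18-29 FREE]
Op 5: free(b) -> (freed b); heap: [0-1 ALLOC][2-3 FREE][4-7 ALLOC][8-17 ALLOC][18-29 FREE]
free(a): a = 0 -> block [0-1 ALLOC]; mark free, coalesce with adjacent free neighbors -> [0-3 FREE][4-7 ALLOC][8-17 ALLOC][18-29 FREE]

Answer: [0-3 FREE][4-7 ALLOC][8-17 ALLOC][18-29 FREE]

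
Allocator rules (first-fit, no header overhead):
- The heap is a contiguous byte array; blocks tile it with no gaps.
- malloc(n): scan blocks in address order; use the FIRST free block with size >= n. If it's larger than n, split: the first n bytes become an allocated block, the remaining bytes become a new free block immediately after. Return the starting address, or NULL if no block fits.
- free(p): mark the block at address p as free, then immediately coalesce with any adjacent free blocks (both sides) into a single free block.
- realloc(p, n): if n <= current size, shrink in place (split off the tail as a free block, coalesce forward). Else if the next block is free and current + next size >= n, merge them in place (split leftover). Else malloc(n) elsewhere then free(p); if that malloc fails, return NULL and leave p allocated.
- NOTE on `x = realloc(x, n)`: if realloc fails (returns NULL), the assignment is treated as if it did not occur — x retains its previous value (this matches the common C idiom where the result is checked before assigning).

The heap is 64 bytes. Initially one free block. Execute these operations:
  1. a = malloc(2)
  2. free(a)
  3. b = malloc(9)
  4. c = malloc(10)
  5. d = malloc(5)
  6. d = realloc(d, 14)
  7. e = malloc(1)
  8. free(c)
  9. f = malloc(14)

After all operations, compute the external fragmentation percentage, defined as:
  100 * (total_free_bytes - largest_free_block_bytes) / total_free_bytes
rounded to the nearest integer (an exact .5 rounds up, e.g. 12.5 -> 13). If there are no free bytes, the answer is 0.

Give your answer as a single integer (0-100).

Answer: 38

Derivation:
Op 1: a = malloc(2) -> a = 0; heap: [0-1 ALLOC][2-63 FREE]
Op 2: free(a) -> (freed a); heap: [0-63 FREE]
Op 3: b = malloc(9) -> b = 0; heap: [0-8 ALLOC][9-63 FREE]
Op 4: c = malloc(10) -> c = 9; heap: [0-8 ALLOC][9-18 ALLOC][19-63 FREE]
Op 5: d = malloc(5) -> d = 19; heap: [0-8 ALLOC][9-18 ALLOC][19-23 ALLOC][24-63 FREE]
Op 6: d = realloc(d, 14) -> d = 19; heap: [0-8 ALLOC][9-18 ALLOC][19-32 ALLOC][33-63 FREE]
Op 7: e = malloc(1) -> e = 33; heap: [0-8 ALLOC][9-18 ALLOC][19-32 ALLOC][33-33 ALLOC][34-63 FREE]
Op 8: free(c) -> (freed c); heap: [0-8 ALLOC][9-18 FREE][19-32 ALLOC][33-33 ALLOC][34-63 FREE]
Op 9: f = malloc(14) -> f = 34; heap: [0-8 ALLOC][9-18 FREE][19-32 ALLOC][33-33 ALLOC][34-47 ALLOC][48-63 FREE]
Free blocks: [10 16] total_free=26 largest=16 -> 100*(26-16)/26 = 1000/26 ≈ 38.462 -> rounds to 38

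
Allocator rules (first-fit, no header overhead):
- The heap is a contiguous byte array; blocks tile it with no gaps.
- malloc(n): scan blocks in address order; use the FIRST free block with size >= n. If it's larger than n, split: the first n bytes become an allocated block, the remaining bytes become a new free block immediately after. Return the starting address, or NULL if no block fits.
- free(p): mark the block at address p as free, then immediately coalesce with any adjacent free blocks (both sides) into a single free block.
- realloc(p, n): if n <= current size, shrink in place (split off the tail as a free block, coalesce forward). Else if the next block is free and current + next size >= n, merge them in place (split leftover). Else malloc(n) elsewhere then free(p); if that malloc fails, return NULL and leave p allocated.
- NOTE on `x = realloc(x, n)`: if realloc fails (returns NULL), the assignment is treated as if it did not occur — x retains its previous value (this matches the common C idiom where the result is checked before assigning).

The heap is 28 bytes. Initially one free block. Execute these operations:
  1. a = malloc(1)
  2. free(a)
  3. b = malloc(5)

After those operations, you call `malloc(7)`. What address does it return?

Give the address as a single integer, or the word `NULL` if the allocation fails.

Answer: 5

Derivation:
Op 1: a = malloc(1) -> a = 0; heap: [0-0 ALLOC][1-27 FREE]
Op 2: free(a) -> (freed a); heap: [0-27 FREE]
Op 3: b = malloc(5) -> b = 0; heap: [0-4 ALLOC][5-27 FREE]
malloc(7): first-fit scan over [0-4 ALLOC][5-27 FREE] -> 5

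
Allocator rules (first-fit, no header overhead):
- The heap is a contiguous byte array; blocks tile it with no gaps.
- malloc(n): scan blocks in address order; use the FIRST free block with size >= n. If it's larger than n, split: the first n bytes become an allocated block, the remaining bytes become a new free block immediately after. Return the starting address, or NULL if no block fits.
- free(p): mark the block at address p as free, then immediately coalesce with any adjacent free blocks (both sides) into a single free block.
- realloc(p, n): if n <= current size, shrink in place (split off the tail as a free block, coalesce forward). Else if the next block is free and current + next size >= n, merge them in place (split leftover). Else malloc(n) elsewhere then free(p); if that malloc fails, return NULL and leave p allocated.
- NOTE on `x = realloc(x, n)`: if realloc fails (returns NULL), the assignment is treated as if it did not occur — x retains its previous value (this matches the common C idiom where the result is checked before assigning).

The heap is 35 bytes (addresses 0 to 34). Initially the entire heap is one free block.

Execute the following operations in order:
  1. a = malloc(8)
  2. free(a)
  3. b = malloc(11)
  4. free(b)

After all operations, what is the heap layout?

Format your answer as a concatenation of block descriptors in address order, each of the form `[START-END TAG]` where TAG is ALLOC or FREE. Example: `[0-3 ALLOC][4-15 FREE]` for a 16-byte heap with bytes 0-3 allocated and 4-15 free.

Answer: [0-34 FREE]

Derivation:
Op 1: a = malloc(8) -> a = 0; heap: [0-7 ALLOC][8-34 FREE]
Op 2: free(a) -> (freed a); heap: [0-34 FREE]
Op 3: b = malloc(11) -> b = 0; heap: [0-10 ALLOC][11-34 FREE]
Op 4: free(b) -> (freed b); heap: [0-34 FREE]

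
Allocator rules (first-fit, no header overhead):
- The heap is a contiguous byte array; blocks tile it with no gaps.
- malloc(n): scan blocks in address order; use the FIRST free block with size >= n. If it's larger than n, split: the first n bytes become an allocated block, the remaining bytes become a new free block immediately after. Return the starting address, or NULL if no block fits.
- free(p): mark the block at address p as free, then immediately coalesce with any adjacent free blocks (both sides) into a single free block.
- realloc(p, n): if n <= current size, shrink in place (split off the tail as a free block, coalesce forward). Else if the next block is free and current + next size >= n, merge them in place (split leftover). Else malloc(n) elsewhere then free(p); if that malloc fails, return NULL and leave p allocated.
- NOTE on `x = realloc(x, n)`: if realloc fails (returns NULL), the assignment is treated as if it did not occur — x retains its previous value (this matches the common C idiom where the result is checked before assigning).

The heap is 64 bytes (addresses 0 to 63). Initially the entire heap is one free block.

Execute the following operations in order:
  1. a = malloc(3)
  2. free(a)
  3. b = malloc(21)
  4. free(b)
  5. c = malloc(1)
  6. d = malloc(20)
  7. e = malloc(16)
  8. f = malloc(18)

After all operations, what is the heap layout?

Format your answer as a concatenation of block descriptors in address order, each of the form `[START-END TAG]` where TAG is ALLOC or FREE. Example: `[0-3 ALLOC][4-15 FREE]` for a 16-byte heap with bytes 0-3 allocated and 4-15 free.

Answer: [0-0 ALLOC][1-20 ALLOC][21-36 ALLOC][37-54 ALLOC][55-63 FREE]

Derivation:
Op 1: a = malloc(3) -> a = 0; heap: [0-2 ALLOC][3-63 FREE]
Op 2: free(a) -> (freed a); heap: [0-63 FREE]
Op 3: b = malloc(21) -> b = 0; heap: [0-20 ALLOC][21-63 FREE]
Op 4: free(b) -> (freed b); heap: [0-63 FREE]
Op 5: c = malloc(1) -> c = 0; heap: [0-0 ALLOC][1-63 FREE]
Op 6: d = malloc(20) -> d = 1; heap: [0-0 ALLOC][1-20 ALLOC][21-63 FREE]
Op 7: e = malloc(16) -> e = 21; heap: [0-0 ALLOC][1-20 ALLOC][21-36 ALLOC][37-63 FREE]
Op 8: f = malloc(18) -> f = 37; heap: [0-0 ALLOC][1-20 ALLOC][21-36 ALLOC][37-54 ALLOC][55-63 FREE]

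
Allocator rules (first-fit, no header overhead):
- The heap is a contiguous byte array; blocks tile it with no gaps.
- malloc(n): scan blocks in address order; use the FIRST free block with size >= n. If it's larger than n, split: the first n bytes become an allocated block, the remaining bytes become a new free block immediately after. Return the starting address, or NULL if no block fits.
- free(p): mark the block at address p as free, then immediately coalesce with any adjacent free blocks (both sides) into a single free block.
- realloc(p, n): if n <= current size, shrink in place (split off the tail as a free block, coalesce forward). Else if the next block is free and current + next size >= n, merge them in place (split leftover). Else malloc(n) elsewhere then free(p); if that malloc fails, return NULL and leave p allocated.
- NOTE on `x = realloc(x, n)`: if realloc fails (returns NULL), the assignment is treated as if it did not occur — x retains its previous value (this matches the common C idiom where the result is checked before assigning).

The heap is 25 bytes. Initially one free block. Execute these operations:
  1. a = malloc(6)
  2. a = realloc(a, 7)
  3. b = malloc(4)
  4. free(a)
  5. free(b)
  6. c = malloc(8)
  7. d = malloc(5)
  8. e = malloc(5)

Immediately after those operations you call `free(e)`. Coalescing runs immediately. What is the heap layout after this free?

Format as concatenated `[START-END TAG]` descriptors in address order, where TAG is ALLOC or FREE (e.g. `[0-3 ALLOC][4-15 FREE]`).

Op 1: a = malloc(6) -> a = 0; heap: [0-5 ALLOC][6-24 FREE]
Op 2: a = realloc(a, 7) -> a = 0; heap: [0-6 ALLOC][7-24 FREE]
Op 3: b = malloc(4) -> b = 7; heap: [0-6 ALLOC][7-10 ALLOC][11-24 FREE]
Op 4: free(a) -> (freed a); heap: [0-6 FREE][7-10 ALLOC][11-24 FREE]
Op 5: free(b) -> (freed b); heap: [0-24 FREE]
Op 6: c = malloc(8) -> c = 0; heap: [0-7 ALLOC][8-24 FREE]
Op 7: d = malloc(5) -> d = 8; heap: [0-7 ALLOC][8-12 ALLOC][13-24 FREE]
Op 8: e = malloc(5) -> e = 13; heap: [0-7 ALLOC][8-12 ALLOC][13-17 ALLOC][18-24 FREE]
free(e): e = 13 -> block [13-17 ALLOC]; mark free, coalesce with adjacent free neighbors -> [0-7 ALLOC][8-12 ALLOC][13-24 FREE]

Answer: [0-7 ALLOC][8-12 ALLOC][13-24 FREE]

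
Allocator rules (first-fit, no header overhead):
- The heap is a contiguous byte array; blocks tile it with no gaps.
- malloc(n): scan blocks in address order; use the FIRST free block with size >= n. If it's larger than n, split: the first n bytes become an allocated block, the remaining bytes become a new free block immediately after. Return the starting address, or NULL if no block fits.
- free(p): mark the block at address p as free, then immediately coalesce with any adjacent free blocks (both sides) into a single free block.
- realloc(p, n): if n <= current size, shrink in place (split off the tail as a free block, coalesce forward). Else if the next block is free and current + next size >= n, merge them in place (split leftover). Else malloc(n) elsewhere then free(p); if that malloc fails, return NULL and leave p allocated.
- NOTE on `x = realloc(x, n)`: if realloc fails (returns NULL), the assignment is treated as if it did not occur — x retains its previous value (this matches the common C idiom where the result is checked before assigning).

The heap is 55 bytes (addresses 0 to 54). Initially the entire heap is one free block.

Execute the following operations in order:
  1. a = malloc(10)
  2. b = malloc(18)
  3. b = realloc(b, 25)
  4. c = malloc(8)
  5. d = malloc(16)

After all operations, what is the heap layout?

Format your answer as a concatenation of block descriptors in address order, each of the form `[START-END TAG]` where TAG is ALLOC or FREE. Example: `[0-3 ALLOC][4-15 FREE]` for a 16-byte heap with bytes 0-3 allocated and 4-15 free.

Answer: [0-9 ALLOC][10-34 ALLOC][35-42 ALLOC][43-54 FREE]

Derivation:
Op 1: a = malloc(10) -> a = 0; heap: [0-9 ALLOC][10-54 FREE]
Op 2: b = malloc(18) -> b = 10; heap: [0-9 ALLOC][10-27 ALLOC][28-54 FREE]
Op 3: b = realloc(b, 25) -> b = 10; heap: [0-9 ALLOC][10-34 ALLOC][35-54 FREE]
Op 4: c = malloc(8) -> c = 35; heap: [0-9 ALLOC][10-34 ALLOC][35-42 ALLOC][43-54 FREE]
Op 5: d = malloc(16) -> d = NULL; heap: [0-9 ALLOC][10-34 ALLOC][35-42 ALLOC][43-54 FREE]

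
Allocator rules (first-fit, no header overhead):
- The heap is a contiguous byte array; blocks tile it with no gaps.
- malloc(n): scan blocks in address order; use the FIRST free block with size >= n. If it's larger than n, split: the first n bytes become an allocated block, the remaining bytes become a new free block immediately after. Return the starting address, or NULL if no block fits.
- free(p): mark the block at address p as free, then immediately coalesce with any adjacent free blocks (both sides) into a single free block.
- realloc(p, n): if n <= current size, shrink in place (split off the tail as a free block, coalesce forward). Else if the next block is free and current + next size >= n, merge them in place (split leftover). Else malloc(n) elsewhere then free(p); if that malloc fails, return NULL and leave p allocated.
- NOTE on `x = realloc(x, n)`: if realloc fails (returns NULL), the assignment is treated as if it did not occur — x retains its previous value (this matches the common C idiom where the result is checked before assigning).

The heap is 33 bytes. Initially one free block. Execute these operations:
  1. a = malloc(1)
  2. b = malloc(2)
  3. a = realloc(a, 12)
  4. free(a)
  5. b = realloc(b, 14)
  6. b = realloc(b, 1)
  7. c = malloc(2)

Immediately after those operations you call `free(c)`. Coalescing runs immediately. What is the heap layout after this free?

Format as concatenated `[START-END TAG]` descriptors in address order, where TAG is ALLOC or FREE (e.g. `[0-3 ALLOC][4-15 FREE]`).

Op 1: a = malloc(1) -> a = 0; heap: [0-0 ALLOC][1-32 FREE]
Op 2: b = malloc(2) -> b = 1; heap: [0-0 ALLOC][1-2 ALLOC][3-32 FREE]
Op 3: a = realloc(a, 12) -> a = 3; heap: [0-0 FREE][1-2 ALLOC][3-14 ALLOC][15-32 FREE]
Op 4: free(a) -> (freed a); heap: [0-0 FREE][1-2 ALLOC][3-32 FREE]
Op 5: b = realloc(b, 14) -> b = 1; heap: [0-0 FREE][1-14 ALLOC][15-32 FREE]
Op 6: b = realloc(b, 1) -> b = 1; heap: [0-0 FREE][1-1 ALLOC][2-32 FREE]
Op 7: c = malloc(2) -> c = 2; heap: [0-0 FREE][1-1 ALLOC][2-3 ALLOC][4-32 FREE]
free(c): c = 2 -> block [2-3 ALLOC]; mark free, coalesce with adjacent free neighbors -> [0-0 FREE][1-1 ALLOC][2-32 FREE]

Answer: [0-0 FREE][1-1 ALLOC][2-32 FREE]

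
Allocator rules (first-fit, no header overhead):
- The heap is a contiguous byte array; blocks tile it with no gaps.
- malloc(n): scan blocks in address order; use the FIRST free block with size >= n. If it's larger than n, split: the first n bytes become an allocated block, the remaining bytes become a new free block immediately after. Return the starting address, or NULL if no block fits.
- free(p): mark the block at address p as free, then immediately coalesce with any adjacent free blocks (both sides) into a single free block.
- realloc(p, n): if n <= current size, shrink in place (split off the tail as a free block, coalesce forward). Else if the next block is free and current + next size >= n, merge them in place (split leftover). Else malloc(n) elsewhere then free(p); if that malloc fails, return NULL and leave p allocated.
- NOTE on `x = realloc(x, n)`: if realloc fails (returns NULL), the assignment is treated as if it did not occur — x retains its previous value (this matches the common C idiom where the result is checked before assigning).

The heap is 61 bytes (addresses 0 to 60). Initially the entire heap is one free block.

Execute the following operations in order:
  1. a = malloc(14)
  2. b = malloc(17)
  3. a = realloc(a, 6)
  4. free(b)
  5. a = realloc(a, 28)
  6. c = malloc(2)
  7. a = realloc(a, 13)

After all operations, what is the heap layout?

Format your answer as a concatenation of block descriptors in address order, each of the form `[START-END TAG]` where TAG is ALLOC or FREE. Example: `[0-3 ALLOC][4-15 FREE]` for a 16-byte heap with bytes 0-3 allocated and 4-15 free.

Answer: [0-12 ALLOC][13-27 FREE][28-29 ALLOC][30-60 FREE]

Derivation:
Op 1: a = malloc(14) -> a = 0; heap: [0-13 ALLOC][14-60 FREE]
Op 2: b = malloc(17) -> b = 14; heap: [0-13 ALLOC][14-30 ALLOC][31-60 FREE]
Op 3: a = realloc(a, 6) -> a = 0; heap: [0-5 ALLOC][6-13 FREE][14-30 ALLOC][31-60 FREE]
Op 4: free(b) -> (freed b); heap: [0-5 ALLOC][6-60 FREE]
Op 5: a = realloc(a, 28) -> a = 0; heap: [0-27 ALLOC][28-60 FREE]
Op 6: c = malloc(2) -> c = 28; heap: [0-27 ALLOC][28-29 ALLOC][30-60 FREE]
Op 7: a = realloc(a, 13) -> a = 0; heap: [0-12 ALLOC][13-27 FREE][28-29 ALLOC][30-60 FREE]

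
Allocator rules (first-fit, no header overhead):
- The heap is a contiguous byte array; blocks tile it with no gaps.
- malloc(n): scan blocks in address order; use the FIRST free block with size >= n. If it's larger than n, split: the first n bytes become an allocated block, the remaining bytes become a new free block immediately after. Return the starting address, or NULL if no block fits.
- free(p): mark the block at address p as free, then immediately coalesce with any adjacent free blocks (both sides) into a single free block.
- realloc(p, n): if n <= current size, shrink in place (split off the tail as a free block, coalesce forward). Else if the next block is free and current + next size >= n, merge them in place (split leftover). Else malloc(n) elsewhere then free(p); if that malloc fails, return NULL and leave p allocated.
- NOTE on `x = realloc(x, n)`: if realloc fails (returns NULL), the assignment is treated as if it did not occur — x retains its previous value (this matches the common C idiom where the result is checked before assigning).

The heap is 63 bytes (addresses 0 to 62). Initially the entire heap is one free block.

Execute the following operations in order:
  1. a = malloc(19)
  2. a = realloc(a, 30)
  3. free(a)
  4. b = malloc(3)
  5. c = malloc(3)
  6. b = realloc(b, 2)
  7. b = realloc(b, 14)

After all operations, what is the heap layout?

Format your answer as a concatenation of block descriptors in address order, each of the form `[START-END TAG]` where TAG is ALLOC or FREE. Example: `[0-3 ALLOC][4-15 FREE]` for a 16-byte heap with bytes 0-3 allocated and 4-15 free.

Op 1: a = malloc(19) -> a = 0; heap: [0-18 ALLOC][19-62 FREE]
Op 2: a = realloc(a, 30) -> a = 0; heap: [0-29 ALLOC][30-62 FREE]
Op 3: free(a) -> (freed a); heap: [0-62 FREE]
Op 4: b = malloc(3) -> b = 0; heap: [0-2 ALLOC][3-62 FREE]
Op 5: c = malloc(3) -> c = 3; heap: [0-2 ALLOC][3-5 ALLOC][6-62 FREE]
Op 6: b = realloc(b, 2) -> b = 0; heap: [0-1 ALLOC][2-2 FREE][3-5 ALLOC][6-62 FREE]
Op 7: b = realloc(b, 14) -> b = 6; heap: [0-2 FREE][3-5 ALLOC][6-19 ALLOC][20-62 FREE]

Answer: [0-2 FREE][3-5 ALLOC][6-19 ALLOC][20-62 FREE]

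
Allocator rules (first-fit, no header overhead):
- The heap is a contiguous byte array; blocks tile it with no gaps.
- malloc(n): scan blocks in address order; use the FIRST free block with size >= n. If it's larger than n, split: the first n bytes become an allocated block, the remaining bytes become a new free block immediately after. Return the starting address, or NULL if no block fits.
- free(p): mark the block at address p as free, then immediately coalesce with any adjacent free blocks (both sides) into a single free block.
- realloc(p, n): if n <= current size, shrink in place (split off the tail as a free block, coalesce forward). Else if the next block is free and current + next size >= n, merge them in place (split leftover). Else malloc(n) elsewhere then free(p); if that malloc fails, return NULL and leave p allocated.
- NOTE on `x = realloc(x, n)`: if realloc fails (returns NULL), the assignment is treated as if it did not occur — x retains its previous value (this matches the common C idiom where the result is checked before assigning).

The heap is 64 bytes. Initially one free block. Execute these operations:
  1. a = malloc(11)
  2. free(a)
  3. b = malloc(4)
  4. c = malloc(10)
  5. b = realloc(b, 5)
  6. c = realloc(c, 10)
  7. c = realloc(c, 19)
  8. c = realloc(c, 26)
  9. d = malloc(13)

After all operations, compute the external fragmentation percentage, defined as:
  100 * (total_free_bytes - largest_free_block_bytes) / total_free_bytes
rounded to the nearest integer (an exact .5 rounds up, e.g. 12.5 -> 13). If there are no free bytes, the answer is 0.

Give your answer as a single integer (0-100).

Answer: 5

Derivation:
Op 1: a = malloc(11) -> a = 0; heap: [0-10 ALLOC][11-63 FREE]
Op 2: free(a) -> (freed a); heap: [0-63 FREE]
Op 3: b = malloc(4) -> b = 0; heap: [0-3 ALLOC][4-63 FREE]
Op 4: c = malloc(10) -> c = 4; heap: [0-3 ALLOC][4-13 ALLOC][14-63 FREE]
Op 5: b = realloc(b, 5) -> b = 14; heap: [0-3 FREE][4-13 ALLOC][14-18 ALLOC][19-63 FREE]
Op 6: c = realloc(c, 10) -> c = 4; heap: [0-3 FREE][4-13 ALLOC][14-18 ALLOC][19-63 FREE]
Op 7: c = realloc(c, 19) -> c = 19; heap: [0-13 FREE][14-18 ALLOC][19-37 ALLOC][38-63 FREE]
Op 8: c = realloc(c, 26) -> c = 19; heap: [0-13 FREE][14-18 ALLOC][19-44 ALLOC][45-63 FREE]
Op 9: d = malloc(13) -> d = 0; heap: [0-12 ALLOC][13-13 FREE][14-18 ALLOC][19-44 ALLOC][45-63 FREE]
Free blocks: [1 19] total_free=20 largest=19 -> 100*(20-19)/20 = 100/20 = 5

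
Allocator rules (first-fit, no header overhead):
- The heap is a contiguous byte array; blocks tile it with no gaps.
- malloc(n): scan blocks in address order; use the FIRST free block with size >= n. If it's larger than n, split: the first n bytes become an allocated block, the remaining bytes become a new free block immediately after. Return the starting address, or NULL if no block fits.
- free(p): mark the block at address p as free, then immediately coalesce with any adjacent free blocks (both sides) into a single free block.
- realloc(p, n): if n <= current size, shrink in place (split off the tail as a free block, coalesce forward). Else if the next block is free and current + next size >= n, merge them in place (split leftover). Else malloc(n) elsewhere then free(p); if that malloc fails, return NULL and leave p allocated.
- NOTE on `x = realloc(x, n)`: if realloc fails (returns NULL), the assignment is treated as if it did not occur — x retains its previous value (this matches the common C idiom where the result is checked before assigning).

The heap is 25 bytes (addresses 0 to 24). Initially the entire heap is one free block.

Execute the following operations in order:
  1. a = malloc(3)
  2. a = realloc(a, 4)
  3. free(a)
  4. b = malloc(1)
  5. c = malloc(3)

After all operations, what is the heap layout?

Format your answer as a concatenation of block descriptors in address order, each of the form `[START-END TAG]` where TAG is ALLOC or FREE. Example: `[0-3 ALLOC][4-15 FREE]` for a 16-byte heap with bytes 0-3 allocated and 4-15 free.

Op 1: a = malloc(3) -> a = 0; heap: [0-2 ALLOC][3-24 FREE]
Op 2: a = realloc(a, 4) -> a = 0; heap: [0-3 ALLOC][4-24 FREE]
Op 3: free(a) -> (freed a); heap: [0-24 FREE]
Op 4: b = malloc(1) -> b = 0; heap: [0-0 ALLOC][1-24 FREE]
Op 5: c = malloc(3) -> c = 1; heap: [0-0 ALLOC][1-3 ALLOC][4-24 FREE]

Answer: [0-0 ALLOC][1-3 ALLOC][4-24 FREE]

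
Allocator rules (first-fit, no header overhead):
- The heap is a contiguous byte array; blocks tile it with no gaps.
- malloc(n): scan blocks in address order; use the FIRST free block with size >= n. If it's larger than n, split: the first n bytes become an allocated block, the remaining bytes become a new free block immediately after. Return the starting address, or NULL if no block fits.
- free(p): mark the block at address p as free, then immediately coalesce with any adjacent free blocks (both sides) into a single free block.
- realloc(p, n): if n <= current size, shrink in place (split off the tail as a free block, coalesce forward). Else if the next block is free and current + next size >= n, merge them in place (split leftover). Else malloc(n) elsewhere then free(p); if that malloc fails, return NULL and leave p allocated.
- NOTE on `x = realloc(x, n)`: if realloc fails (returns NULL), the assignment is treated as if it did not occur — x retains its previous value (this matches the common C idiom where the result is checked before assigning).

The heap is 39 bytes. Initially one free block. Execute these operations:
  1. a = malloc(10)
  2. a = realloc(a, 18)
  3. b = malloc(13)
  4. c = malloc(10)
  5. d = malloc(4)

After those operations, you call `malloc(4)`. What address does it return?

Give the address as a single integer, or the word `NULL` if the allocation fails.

Op 1: a = malloc(10) -> a = 0; heap: [0-9 ALLOC][10-38 FREE]
Op 2: a = realloc(a, 18) -> a = 0; heap: [0-17 ALLOC][18-38 FREE]
Op 3: b = malloc(13) -> b = 18; heap: [0-17 ALLOC][18-30 ALLOC][31-38 FREE]
Op 4: c = malloc(10) -> c = NULL; heap: [0-17 ALLOC][18-30 ALLOC][31-38 FREE]
Op 5: d = malloc(4) -> d = 31; heap: [0-17 ALLOC][18-30 ALLOC][31-34 ALLOC][35-38 FREE]
malloc(4): first-fit scan over [0-17 ALLOC][18-30 ALLOC][31-34 ALLOC][35-38 FREE] -> 35

Answer: 35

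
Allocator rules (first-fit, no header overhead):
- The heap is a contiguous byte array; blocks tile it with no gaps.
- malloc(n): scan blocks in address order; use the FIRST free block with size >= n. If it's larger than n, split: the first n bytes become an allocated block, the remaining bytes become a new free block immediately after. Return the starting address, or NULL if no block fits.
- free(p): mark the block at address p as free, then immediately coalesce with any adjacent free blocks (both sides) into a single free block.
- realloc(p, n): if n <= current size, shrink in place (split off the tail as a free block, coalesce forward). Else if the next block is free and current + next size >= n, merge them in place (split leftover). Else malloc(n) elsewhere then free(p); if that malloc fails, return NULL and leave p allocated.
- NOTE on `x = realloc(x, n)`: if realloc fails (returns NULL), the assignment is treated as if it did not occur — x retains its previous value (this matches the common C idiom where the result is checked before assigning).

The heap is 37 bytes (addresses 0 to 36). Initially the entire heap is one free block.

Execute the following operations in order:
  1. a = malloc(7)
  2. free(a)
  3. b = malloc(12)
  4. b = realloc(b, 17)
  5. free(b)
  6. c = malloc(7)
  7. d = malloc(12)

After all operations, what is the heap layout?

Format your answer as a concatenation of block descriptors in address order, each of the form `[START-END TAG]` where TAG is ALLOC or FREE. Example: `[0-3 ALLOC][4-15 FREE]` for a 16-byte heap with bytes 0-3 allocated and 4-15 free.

Op 1: a = malloc(7) -> a = 0; heap: [0-6 ALLOC][7-36 FREE]
Op 2: free(a) -> (freed a); heap: [0-36 FREE]
Op 3: b = malloc(12) -> b = 0; heap: [0-11 ALLOC][12-36 FREE]
Op 4: b = realloc(b, 17) -> b = 0; heap: [0-16 ALLOC][17-36 FREE]
Op 5: free(b) -> (freed b); heap: [0-36 FREE]
Op 6: c = malloc(7) -> c = 0; heap: [0-6 ALLOC][7-36 FREE]
Op 7: d = malloc(12) -> d = 7; heap: [0-6 ALLOC][7-18 ALLOC][19-36 FREE]

Answer: [0-6 ALLOC][7-18 ALLOC][19-36 FREE]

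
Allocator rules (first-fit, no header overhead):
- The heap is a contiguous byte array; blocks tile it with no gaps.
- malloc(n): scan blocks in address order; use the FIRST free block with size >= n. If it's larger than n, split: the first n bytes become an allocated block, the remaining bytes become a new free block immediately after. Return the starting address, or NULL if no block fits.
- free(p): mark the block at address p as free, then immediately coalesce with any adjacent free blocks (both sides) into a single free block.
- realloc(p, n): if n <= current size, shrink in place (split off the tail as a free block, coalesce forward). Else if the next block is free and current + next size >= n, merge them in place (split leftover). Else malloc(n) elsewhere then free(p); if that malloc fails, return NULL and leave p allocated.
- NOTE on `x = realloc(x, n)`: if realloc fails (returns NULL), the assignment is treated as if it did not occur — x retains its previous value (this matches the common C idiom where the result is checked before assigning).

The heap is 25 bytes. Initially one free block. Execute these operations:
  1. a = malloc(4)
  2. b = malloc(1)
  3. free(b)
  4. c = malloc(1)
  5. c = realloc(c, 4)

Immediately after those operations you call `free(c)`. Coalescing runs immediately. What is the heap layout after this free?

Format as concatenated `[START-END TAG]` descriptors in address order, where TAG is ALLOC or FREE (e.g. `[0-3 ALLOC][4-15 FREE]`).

Op 1: a = malloc(4) -> a = 0; heap: [0-3 ALLOC][4-24 FREE]
Op 2: b = malloc(1) -> b = 4; heap: [0-3 ALLOC][4-4 ALLOC][5-24 FREE]
Op 3: free(b) -> (freed b); heap: [0-3 ALLOC][4-24 FREE]
Op 4: c = malloc(1) -> c = 4; heap: [0-3 ALLOC][4-4 ALLOC][5-24 FREE]
Op 5: c = realloc(c, 4) -> c = 4; heap: [0-3 ALLOC][4-7 ALLOC][8-24 FREE]
free(c): c = 4 -> block [4-7 ALLOC]; mark free, coalesce with adjacent free neighbors -> [0-3 ALLOC][4-24 FREE]

Answer: [0-3 ALLOC][4-24 FREE]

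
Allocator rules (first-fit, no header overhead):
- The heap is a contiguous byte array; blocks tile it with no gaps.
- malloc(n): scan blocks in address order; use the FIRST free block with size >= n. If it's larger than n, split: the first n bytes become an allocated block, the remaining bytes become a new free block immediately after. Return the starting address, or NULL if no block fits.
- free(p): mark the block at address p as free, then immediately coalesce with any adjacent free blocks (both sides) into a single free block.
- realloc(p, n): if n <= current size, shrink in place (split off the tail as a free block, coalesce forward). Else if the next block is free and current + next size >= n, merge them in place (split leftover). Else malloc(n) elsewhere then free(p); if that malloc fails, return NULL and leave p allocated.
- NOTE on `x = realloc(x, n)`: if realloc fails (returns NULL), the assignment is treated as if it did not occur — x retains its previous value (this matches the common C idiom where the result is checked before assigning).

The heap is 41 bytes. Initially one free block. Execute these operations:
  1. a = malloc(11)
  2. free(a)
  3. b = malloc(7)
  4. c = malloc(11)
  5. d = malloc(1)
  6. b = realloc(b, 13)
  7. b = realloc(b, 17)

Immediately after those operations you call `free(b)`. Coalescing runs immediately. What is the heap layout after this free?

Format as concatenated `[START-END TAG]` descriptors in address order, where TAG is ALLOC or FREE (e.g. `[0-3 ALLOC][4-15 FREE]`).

Op 1: a = malloc(11) -> a = 0; heap: [0-10 ALLOC][11-40 FREE]
Op 2: free(a) -> (freed a); heap: [0-40 FREE]
Op 3: b = malloc(7) -> b = 0; heap: [0-6 ALLOC][7-40 FREE]
Op 4: c = malloc(11) -> c = 7; heap: [0-6 ALLOC][7-17 ALLOC][18-40 FREE]
Op 5: d = malloc(1) -> d = 18; heap: [0-6 ALLOC][7-17 ALLOC][18-18 ALLOC][19-40 FREE]
Op 6: b = realloc(b, 13) -> b = 19; heap: [0-6 FREE][7-17 ALLOC][18-18 ALLOC][19-31 ALLOC][32-40 FREE]
Op 7: b = realloc(b, 17) -> b = 19; heap: [0-6 FREE][7-17 ALLOC][18-18 ALLOC][19-35 ALLOC][36-40 FREE]
free(b): b = 19 -> block [19-35 ALLOC]; mark free, coalesce with adjacent free neighbors -> [0-6 FREE][7-17 ALLOC][18-18 ALLOC][19-40 FREE]

Answer: [0-6 FREE][7-17 ALLOC][18-18 ALLOC][19-40 FREE]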